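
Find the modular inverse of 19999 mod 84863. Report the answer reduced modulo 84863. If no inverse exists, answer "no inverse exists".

Extended Euclidean algorithm:
84863 = 4*19999 + 4867
19999 = 4*4867 + 531
4867 = 9*531 + 88
531 = 6*88 + 3
88 = 29*3 + 1
3 = 3*1 + 0
Since gcd(19999, 84863) = 1, back-substitute to write 1 as a combination:
1 = 88 − 29·3
1 = −29·531 + 175·88
1 = 175·4867 − 1604·531
1 = −1604·19999 + 6591·4867
1 = 6591·84863 − 27968·19999
So 19999·(-27968) ≡ 1 (mod 84863), and -27968 ≡ 56895 (mod 84863).

56895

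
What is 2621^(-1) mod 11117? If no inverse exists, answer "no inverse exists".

gcd(11117, 2621) by repeated division:
11117 = 4×2621 + 633
2621 = 4×633 + 89
633 = 7×89 + 10
89 = 8×10 + 9
10 = 1×9 + 1
9 = 9×1 + 0
gcd = 1, so the inverse exists. Back-substitute:
1 = 10 − 9
1 = −89 + 9·10
1 = 9·633 − 64·89
1 = −64·2621 + 265·633
1 = 265·11117 − 1124·2621
Thus 2621·(-1124) ≡ 1 (mod 11117); reducing, -1124 mod 11117 = 9993.

9993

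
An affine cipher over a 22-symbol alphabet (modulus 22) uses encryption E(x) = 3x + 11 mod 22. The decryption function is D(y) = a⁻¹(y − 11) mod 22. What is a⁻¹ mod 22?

Apply the Euclidean algorithm to 22 and 3:
22 = 7×3 + 1
3 = 3×1 + 0
Since gcd(3, 22) = 1, back-substitute to write 1 as a combination:
1 = 22 − 7·3
So 3·(-7) ≡ 1 (mod 22), and -7 ≡ 15 (mod 22).

15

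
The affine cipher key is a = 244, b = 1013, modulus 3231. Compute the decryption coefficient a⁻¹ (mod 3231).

Extended Euclidean algorithm:
3231 = 13*244 + 59
244 = 4*59 + 8
59 = 7*8 + 3
8 = 2*3 + 2
3 = 1*2 + 1
2 = 2*1 + 0
Since gcd(244, 3231) = 1, back-substitute to write 1 as a combination:
1 = 3 − 2
1 = −8 + 3·3
1 = 3·59 − 22·8
1 = −22·244 + 91·59
1 = 91·3231 − 1205·244
So 244·(-1205) ≡ 1 (mod 3231), and -1205 ≡ 2026 (mod 3231).

2026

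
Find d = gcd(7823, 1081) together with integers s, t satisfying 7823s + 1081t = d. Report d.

1

Repeated division:
7823 = 7·1081 + 256
1081 = 4·256 + 57
256 = 4·57 + 28
57 = 2·28 + 1
28 = 28·1 + 0
gcd(7823, 1081) = 1.
Express as a combination:
1 = 57 − 2·28
1 = −2·256 + 9·57
1 = 9·1081 − 38·256
1 = −38·7823 + 275·1081
So 1 = (-38)·7823 + (275)·1081.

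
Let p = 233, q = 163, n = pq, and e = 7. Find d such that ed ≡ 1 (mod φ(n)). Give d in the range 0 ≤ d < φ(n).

φ(n) = (p−1)(q−1) = 232·162 = 37584.
Need d with 7·d ≡ 1 (mod 37584). Apply the extended Euclidean algorithm:
37584 = 5369·7 + 1
7 = 7·1 + 0
Back-substitute:
1 = 37584 − 5369·7
So 7·(-5369) ≡ 1 (mod 37584), hence d ≡ -5369 ≡ 32215 (mod 37584).

32215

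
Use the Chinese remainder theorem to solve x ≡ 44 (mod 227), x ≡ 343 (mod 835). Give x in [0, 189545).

Write x = 44 + 227·k. Then 227·k ≡ 343 − 44 ≡ 299 (mod 835).
Need 227⁻¹ mod 835. Extended Euclid on (835, 227):
835 = 3×227 + 154
227 = 1×154 + 73
154 = 2×73 + 8
73 = 9×8 + 1
8 = 8×1 + 0
Back-substitute:
1 = 73 − 9·8
1 = −9·154 + 19·73
1 = 19·227 − 28·154
1 = −28·835 + 103·227
227⁻¹ ≡ 103 (mod 835), so k ≡ 103·299 ≡ 737 (mod 835).
x = 44 + 227·737 = 167343.

167343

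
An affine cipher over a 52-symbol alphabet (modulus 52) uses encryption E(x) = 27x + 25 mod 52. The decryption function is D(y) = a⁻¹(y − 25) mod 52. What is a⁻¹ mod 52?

27

Extended Euclidean algorithm:
52 = 1·27 + 25
27 = 1·25 + 2
25 = 12·2 + 1
2 = 2·1 + 0
gcd = 1, so the inverse exists. Back-substitute:
1 = 25 − 12·2
1 = −12·27 + 13·25
1 = 13·52 − 25·27
Hence 27⁻¹ ≡ -25 ≡ 27 (mod 52).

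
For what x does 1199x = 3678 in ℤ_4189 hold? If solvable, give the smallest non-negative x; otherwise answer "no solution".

First find gcd(1199, 4189):
4189 = 3·1199 + 592
1199 = 2·592 + 15
592 = 39·15 + 7
15 = 2·7 + 1
7 = 7·1 + 0
gcd = 1, so a unique solution mod 4189 exists.
Back-substitute for the Bézout coefficients:
1 = 15 − 2·7
1 = −2·592 + 79·15
1 = 79·1199 − 160·592
1 = −160·4189 + 559·1199
So 1199·(559) ≡ 1 (mod 4189), giving 1199⁻¹ ≡ 559.
x ≡ 1199⁻¹·3678 ≡ 559·3678 ≡ 3392 (mod 4189).

3392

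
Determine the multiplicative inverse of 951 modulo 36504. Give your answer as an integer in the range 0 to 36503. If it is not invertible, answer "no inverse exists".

Euclidean algorithm on 36504, 951:
36504 = 38·951 + 366
951 = 2·366 + 219
366 = 1·219 + 147
219 = 1·147 + 72
147 = 2·72 + 3
72 = 24·3 + 0
The gcd is 3, not 1, hence no inverse exists.

no inverse exists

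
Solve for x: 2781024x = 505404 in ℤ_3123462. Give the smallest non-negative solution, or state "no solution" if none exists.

First find gcd(2781024, 3123462):
3123462 = 1·2781024 + 342438
2781024 = 8·342438 + 41520
342438 = 8·41520 + 10278
41520 = 4·10278 + 408
10278 = 25·408 + 78
408 = 5·78 + 18
78 = 4·18 + 6
18 = 3·6 + 0
gcd = 6 and 6 | 505404, so solutions exist. Divide through by 6: 463504x ≡ 84234 (mod 520577).
Now find 463504⁻¹ mod 520577:
520577 = 1·463504 + 57073
463504 = 8·57073 + 6920
57073 = 8·6920 + 1713
6920 = 4·1713 + 68
1713 = 25·68 + 13
68 = 5·13 + 3
13 = 4·3 + 1
3 = 3·1 + 0
Back-substitute:
1 = 13 − 4·3
1 = −4·68 + 21·13
1 = 21·1713 − 529·68
1 = −529·6920 + 2137·1713
1 = 2137·57073 − 17625·6920
1 = −17625·463504 + 143137·57073
1 = 143137·520577 − 160762·463504
So 463504·(-160762) ≡ 1 (mod 520577), i.e. 463504⁻¹ ≡ 359815.
Then x ≡ 359815·84234 ≡ 143193 (mod 520577); the smallest non-negative solution is x = 143193.

143193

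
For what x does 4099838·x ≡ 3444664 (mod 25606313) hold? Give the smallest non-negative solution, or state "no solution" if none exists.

6537351

First find gcd(4099838, 25606313):
25606313 = 6×4099838 + 1007285
4099838 = 4×1007285 + 70698
1007285 = 14×70698 + 17513
70698 = 4×17513 + 646
17513 = 27×646 + 71
646 = 9×71 + 7
71 = 10×7 + 1
7 = 7×1 + 0
gcd = 1, so a unique solution mod 25606313 exists.
Back-substitute for the Bézout coefficients:
1 = 71 − 10·7
1 = −10·646 + 91·71
1 = 91·17513 − 2467·646
1 = −2467·70698 + 9959·17513
1 = 9959·1007285 − 141893·70698
1 = −141893·4099838 + 577531·1007285
1 = 577531·25606313 − 3607079·4099838
So 4099838·(-3607079) ≡ 1 (mod 25606313), giving 4099838⁻¹ ≡ 21999234.
x ≡ 4099838⁻¹·3444664 ≡ 21999234·3444664 ≡ 6537351 (mod 25606313).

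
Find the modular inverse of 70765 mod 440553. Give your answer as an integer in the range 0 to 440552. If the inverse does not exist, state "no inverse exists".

Extended Euclidean algorithm:
440553 = 6·70765 + 15963
70765 = 4·15963 + 6913
15963 = 2·6913 + 2137
6913 = 3·2137 + 502
2137 = 4·502 + 129
502 = 3·129 + 115
129 = 1·115 + 14
115 = 8·14 + 3
14 = 4·3 + 2
3 = 1·2 + 1
2 = 2·1 + 0
gcd = 1, so the inverse exists. Back-substitute:
1 = 3 − 2
1 = −14 + 5·3
1 = 5·115 − 41·14
1 = −41·129 + 46·115
1 = 46·502 − 179·129
1 = −179·2137 + 762·502
1 = 762·6913 − 2465·2137
1 = −2465·15963 + 5692·6913
1 = 5692·70765 − 25233·15963
1 = −25233·440553 + 157090·70765
So 70765·157090 ≡ 1 (mod 440553).

157090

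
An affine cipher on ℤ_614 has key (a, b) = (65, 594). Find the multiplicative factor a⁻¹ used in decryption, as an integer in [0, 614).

Extended Euclidean algorithm:
614 = 9*65 + 29
65 = 2*29 + 7
29 = 4*7 + 1
7 = 7*1 + 0
Since gcd(65, 614) = 1, back-substitute to write 1 as a combination:
1 = 29 − 4·7
1 = −4·65 + 9·29
1 = 9·614 − 85·65
Hence 65⁻¹ ≡ -85 ≡ 529 (mod 614).

529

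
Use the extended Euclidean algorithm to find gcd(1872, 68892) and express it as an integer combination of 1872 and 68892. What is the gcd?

Euclidean algorithm:
68892 = 36×1872 + 1500
1872 = 1×1500 + 372
1500 = 4×372 + 12
372 = 31×12 + 0
gcd(1872, 68892) = 12.
Back-substituting:
12 = 1500 − 4·372
12 = −4·1872 + 5·1500
12 = 5·68892 − 184·1872
So 12 = (5)·68892 + (-184)·1872.

12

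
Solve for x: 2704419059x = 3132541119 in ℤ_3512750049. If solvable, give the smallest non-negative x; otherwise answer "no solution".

First find gcd(2704419059, 3512750049):
3512750049 = 1*2704419059 + 808330990
2704419059 = 3*808330990 + 279426089
808330990 = 2*279426089 + 249478812
279426089 = 1*249478812 + 29947277
249478812 = 8*29947277 + 9900596
29947277 = 3*9900596 + 245489
9900596 = 40*245489 + 81036
245489 = 3*81036 + 2381
81036 = 34*2381 + 82
2381 = 29*82 + 3
82 = 27*3 + 1
3 = 3*1 + 0
gcd = 1, so a unique solution mod 3512750049 exists.
Back-substitute for the Bézout coefficients:
1 = 82 − 27·3
1 = −27·2381 + 784·82
1 = 784·81036 − 26683·2381
1 = −26683·245489 + 80833·81036
1 = 80833·9900596 − 3260003·245489
1 = −3260003·29947277 + 9860842·9900596
1 = 9860842·249478812 − 82146739·29947277
1 = −82146739·279426089 + 92007581·249478812
1 = 92007581·808330990 − 266161901·279426089
1 = −266161901·2704419059 + 890493284·808330990
1 = 890493284·3512750049 − 1156655185·2704419059
So 2704419059·(-1156655185) ≡ 1 (mod 3512750049), giving 2704419059⁻¹ ≡ 2356094864.
x ≡ 2704419059⁻¹·3132541119 ≡ 2356094864·3132541119 ≡ 2335860240 (mod 3512750049).

2335860240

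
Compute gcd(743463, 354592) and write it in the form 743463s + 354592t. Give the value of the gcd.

Euclidean algorithm:
743463 = 2·354592 + 34279
354592 = 10·34279 + 11802
34279 = 2·11802 + 10675
11802 = 1·10675 + 1127
10675 = 9·1127 + 532
1127 = 2·532 + 63
532 = 8·63 + 28
63 = 2·28 + 7
28 = 4·7 + 0
gcd(743463, 354592) = 7.
Express as a combination:
7 = 63 − 2·28
7 = −2·532 + 17·63
7 = 17·1127 − 36·532
7 = −36·10675 + 341·1127
7 = 341·11802 − 377·10675
7 = −377·34279 + 1095·11802
7 = 1095·354592 − 11327·34279
7 = −11327·743463 + 23749·354592
So 7 = (-11327)·743463 + (23749)·354592.

7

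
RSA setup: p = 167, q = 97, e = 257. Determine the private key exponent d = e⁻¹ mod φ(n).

7937

φ(n) = (p−1)(q−1) = 166·96 = 15936.
Need d with 257·d ≡ 1 (mod 15936). Apply the extended Euclidean algorithm:
15936 = 62*257 + 2
257 = 128*2 + 1
2 = 2*1 + 0
Back-substitute:
1 = 257 − 128·2
1 = −128·15936 + 7937·257
So 257·7937 ≡ 1 (mod 15936), hence d = 7937.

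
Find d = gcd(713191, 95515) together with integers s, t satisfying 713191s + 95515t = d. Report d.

Euclidean algorithm:
713191 = 7·95515 + 44586
95515 = 2·44586 + 6343
44586 = 7·6343 + 185
6343 = 34·185 + 53
185 = 3·53 + 26
53 = 2·26 + 1
26 = 26·1 + 0
gcd(713191, 95515) = 1.
Working backward:
1 = 53 − 2·26
1 = −2·185 + 7·53
1 = 7·6343 − 240·185
1 = −240·44586 + 1687·6343
1 = 1687·95515 − 3614·44586
1 = −3614·713191 + 26985·95515
So 1 = (-3614)·713191 + (26985)·95515.

1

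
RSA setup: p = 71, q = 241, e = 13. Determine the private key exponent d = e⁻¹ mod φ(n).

φ(n) = (p−1)(q−1) = 70·240 = 16800.
Need d with 13·d ≡ 1 (mod 16800). Apply the extended Euclidean algorithm:
16800 = 1292×13 + 4
13 = 3×4 + 1
4 = 4×1 + 0
Back-substitute:
1 = 13 − 3·4
1 = −3·16800 + 3877·13
So 13·3877 ≡ 1 (mod 16800), hence d = 3877.

3877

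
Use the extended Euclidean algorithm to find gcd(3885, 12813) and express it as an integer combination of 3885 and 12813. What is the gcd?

3

Repeated division:
12813 = 3*3885 + 1158
3885 = 3*1158 + 411
1158 = 2*411 + 336
411 = 1*336 + 75
336 = 4*75 + 36
75 = 2*36 + 3
36 = 12*3 + 0
gcd(3885, 12813) = 3.
Working backward:
3 = 75 − 2·36
3 = −2·336 + 9·75
3 = 9·411 − 11·336
3 = −11·1158 + 31·411
3 = 31·3885 − 104·1158
3 = −104·12813 + 343·3885
So 3 = (-104)·12813 + (343)·3885.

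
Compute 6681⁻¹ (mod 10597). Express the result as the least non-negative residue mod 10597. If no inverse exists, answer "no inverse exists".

Run Euclid on (10597, 6681):
10597 = 1·6681 + 3916
6681 = 1·3916 + 2765
3916 = 1·2765 + 1151
2765 = 2·1151 + 463
1151 = 2·463 + 225
463 = 2·225 + 13
225 = 17·13 + 4
13 = 3·4 + 1
4 = 4·1 + 0
The gcd is 1. Working backward:
1 = 13 − 3·4
1 = −3·225 + 52·13
1 = 52·463 − 107·225
1 = −107·1151 + 266·463
1 = 266·2765 − 639·1151
1 = −639·3916 + 905·2765
1 = 905·6681 − 1544·3916
1 = −1544·10597 + 2449·6681
So 6681·2449 ≡ 1 (mod 10597).

2449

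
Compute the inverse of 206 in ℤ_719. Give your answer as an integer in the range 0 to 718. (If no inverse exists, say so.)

gcd(719, 206) by repeated division:
719 = 3*206 + 101
206 = 2*101 + 4
101 = 25*4 + 1
4 = 4*1 + 0
The gcd is 1. Working backward:
1 = 101 − 25·4
1 = −25·206 + 51·101
1 = 51·719 − 178·206
Hence 206⁻¹ ≡ -178 ≡ 541 (mod 719).

541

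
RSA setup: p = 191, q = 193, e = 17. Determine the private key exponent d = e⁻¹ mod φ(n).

19313

φ(n) = (p−1)(q−1) = 190·192 = 36480.
Need d with 17·d ≡ 1 (mod 36480). Apply the extended Euclidean algorithm:
36480 = 2145·17 + 15
17 = 1·15 + 2
15 = 7·2 + 1
2 = 2·1 + 0
Back-substitute:
1 = 15 − 7·2
1 = −7·17 + 8·15
1 = 8·36480 − 17167·17
So 17·(-17167) ≡ 1 (mod 36480), hence d ≡ -17167 ≡ 19313 (mod 36480).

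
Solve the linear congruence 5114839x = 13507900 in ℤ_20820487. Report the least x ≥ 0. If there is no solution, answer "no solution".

First find gcd(5114839, 20820487):
20820487 = 4*5114839 + 361131
5114839 = 14*361131 + 59005
361131 = 6*59005 + 7101
59005 = 8*7101 + 2197
7101 = 3*2197 + 510
2197 = 4*510 + 157
510 = 3*157 + 39
157 = 4*39 + 1
39 = 39*1 + 0
gcd = 1, so a unique solution mod 20820487 exists.
Back-substitute for the Bézout coefficients:
1 = 157 − 4·39
1 = −4·510 + 13·157
1 = 13·2197 − 56·510
1 = −56·7101 + 181·2197
1 = 181·59005 − 1504·7101
1 = −1504·361131 + 9205·59005
1 = 9205·5114839 − 130374·361131
1 = −130374·20820487 + 530701·5114839
So 5114839·(530701) ≡ 1 (mod 20820487), giving 5114839⁻¹ ≡ 530701.
x ≡ 5114839⁻¹·13507900 ≡ 530701·13507900 ≡ 16620391 (mod 20820487).

16620391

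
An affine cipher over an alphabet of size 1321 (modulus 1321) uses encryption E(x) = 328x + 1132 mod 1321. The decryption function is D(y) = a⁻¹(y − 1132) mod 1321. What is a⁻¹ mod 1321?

1027

Run Euclid on (1321, 328):
1321 = 4×328 + 9
328 = 36×9 + 4
9 = 2×4 + 1
4 = 4×1 + 0
The gcd is 1. Working backward:
1 = 9 − 2·4
1 = −2·328 + 73·9
1 = 73·1321 − 294·328
Thus 328·(-294) ≡ 1 (mod 1321); reducing, -294 mod 1321 = 1027.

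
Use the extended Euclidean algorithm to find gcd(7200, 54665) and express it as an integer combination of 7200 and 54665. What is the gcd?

Euclidean algorithm:
54665 = 7·7200 + 4265
7200 = 1·4265 + 2935
4265 = 1·2935 + 1330
2935 = 2·1330 + 275
1330 = 4·275 + 230
275 = 1·230 + 45
230 = 5·45 + 5
45 = 9·5 + 0
gcd(7200, 54665) = 5.
Working backward:
5 = 230 − 5·45
5 = −5·275 + 6·230
5 = 6·1330 − 29·275
5 = −29·2935 + 64·1330
5 = 64·4265 − 93·2935
5 = −93·7200 + 157·4265
5 = 157·54665 − 1192·7200
So 5 = (157)·54665 + (-1192)·7200.

5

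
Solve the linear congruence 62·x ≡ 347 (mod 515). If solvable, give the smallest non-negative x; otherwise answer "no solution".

First find gcd(62, 515):
515 = 8·62 + 19
62 = 3·19 + 5
19 = 3·5 + 4
5 = 1·4 + 1
4 = 4·1 + 0
gcd = 1, so a unique solution mod 515 exists.
Back-substitute for the Bézout coefficients:
1 = 5 − 4
1 = −19 + 4·5
1 = 4·62 − 13·19
1 = −13·515 + 108·62
So 62·(108) ≡ 1 (mod 515), giving 62⁻¹ ≡ 108.
x ≡ 62⁻¹·347 ≡ 108·347 ≡ 396 (mod 515).

396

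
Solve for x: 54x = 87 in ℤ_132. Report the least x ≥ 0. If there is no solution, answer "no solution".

gcd(54, 132):
132 = 2×54 + 24
54 = 2×24 + 6
24 = 4×6 + 0
gcd = 6, but 6 ∤ 87, so the congruence has no solution.

no solution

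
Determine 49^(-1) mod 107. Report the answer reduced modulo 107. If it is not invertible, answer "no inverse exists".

83

Run Euclid on (107, 49):
107 = 2*49 + 9
49 = 5*9 + 4
9 = 2*4 + 1
4 = 4*1 + 0
gcd = 1, so the inverse exists. Back-substitute:
1 = 9 − 2·4
1 = −2·49 + 11·9
1 = 11·107 − 24·49
Thus 49·(-24) ≡ 1 (mod 107); reducing, -24 mod 107 = 83.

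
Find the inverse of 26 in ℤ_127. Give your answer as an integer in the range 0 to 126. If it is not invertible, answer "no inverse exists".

44

Apply the Euclidean algorithm to 127 and 26:
127 = 4*26 + 23
26 = 1*23 + 3
23 = 7*3 + 2
3 = 1*2 + 1
2 = 2*1 + 0
The gcd is 1. Working backward:
1 = 3 − 2
1 = −23 + 8·3
1 = 8·26 − 9·23
1 = −9·127 + 44·26
So 26·44 ≡ 1 (mod 127).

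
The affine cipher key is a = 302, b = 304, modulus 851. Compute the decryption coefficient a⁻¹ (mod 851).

Extended Euclidean algorithm:
851 = 2×302 + 247
302 = 1×247 + 55
247 = 4×55 + 27
55 = 2×27 + 1
27 = 27×1 + 0
The gcd is 1. Working backward:
1 = 55 − 2·27
1 = −2·247 + 9·55
1 = 9·302 − 11·247
1 = −11·851 + 31·302
So 302·31 ≡ 1 (mod 851).

31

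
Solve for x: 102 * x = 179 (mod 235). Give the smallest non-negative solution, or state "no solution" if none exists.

87

First find gcd(102, 235):
235 = 2×102 + 31
102 = 3×31 + 9
31 = 3×9 + 4
9 = 2×4 + 1
4 = 4×1 + 0
gcd = 1, so a unique solution mod 235 exists.
Back-substitute for the Bézout coefficients:
1 = 9 − 2·4
1 = −2·31 + 7·9
1 = 7·102 − 23·31
1 = −23·235 + 53·102
So 102·(53) ≡ 1 (mod 235), giving 102⁻¹ ≡ 53.
x ≡ 102⁻¹·179 ≡ 53·179 ≡ 87 (mod 235).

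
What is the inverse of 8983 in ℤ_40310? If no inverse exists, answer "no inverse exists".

39067

Extended Euclidean algorithm:
40310 = 4*8983 + 4378
8983 = 2*4378 + 227
4378 = 19*227 + 65
227 = 3*65 + 32
65 = 2*32 + 1
32 = 32*1 + 0
Since gcd(8983, 40310) = 1, back-substitute to write 1 as a combination:
1 = 65 − 2·32
1 = −2·227 + 7·65
1 = 7·4378 − 135·227
1 = −135·8983 + 277·4378
1 = 277·40310 − 1243·8983
Thus 8983·(-1243) ≡ 1 (mod 40310); reducing, -1243 mod 40310 = 39067.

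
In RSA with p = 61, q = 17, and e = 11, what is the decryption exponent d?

φ(n) = (p−1)(q−1) = 60·16 = 960.
Need d with 11·d ≡ 1 (mod 960). Apply the extended Euclidean algorithm:
960 = 87·11 + 3
11 = 3·3 + 2
3 = 1·2 + 1
2 = 2·1 + 0
Back-substitute:
1 = 3 − 2
1 = −11 + 4·3
1 = 4·960 − 349·11
So 11·(-349) ≡ 1 (mod 960), hence d ≡ -349 ≡ 611 (mod 960).

611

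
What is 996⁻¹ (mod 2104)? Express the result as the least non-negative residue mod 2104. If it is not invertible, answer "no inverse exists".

no inverse exists

Compute gcd(996, 2104):
2104 = 2×996 + 112
996 = 8×112 + 100
112 = 1×100 + 12
100 = 8×12 + 4
12 = 3×4 + 0
gcd(996, 2104) = 4 ≠ 1, so 996 has no multiplicative inverse modulo 2104.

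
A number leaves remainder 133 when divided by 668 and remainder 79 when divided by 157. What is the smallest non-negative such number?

56913

Write x = 133 + 668·k. Then 668·k ≡ 79 − 133 ≡ 103 (mod 157).
Need 668⁻¹ mod 157. Extended Euclid on (157, 40):
157 = 3*40 + 37
40 = 1*37 + 3
37 = 12*3 + 1
3 = 3*1 + 0
Back-substitute:
1 = 37 − 12·3
1 = −12·40 + 13·37
1 = 13·157 − 51·40
668⁻¹ ≡ 106 (mod 157), so k ≡ 106·103 ≡ 85 (mod 157).
x = 133 + 668·85 = 56913.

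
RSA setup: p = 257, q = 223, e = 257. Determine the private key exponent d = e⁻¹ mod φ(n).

φ(n) = (p−1)(q−1) = 256·222 = 56832.
Need d with 257·d ≡ 1 (mod 56832). Apply the extended Euclidean algorithm:
56832 = 221*257 + 35
257 = 7*35 + 12
35 = 2*12 + 11
12 = 1*11 + 1
11 = 11*1 + 0
Back-substitute:
1 = 12 − 11
1 = −35 + 3·12
1 = 3·257 − 22·35
1 = −22·56832 + 4865·257
So 257·4865 ≡ 1 (mod 56832), hence d = 4865.

4865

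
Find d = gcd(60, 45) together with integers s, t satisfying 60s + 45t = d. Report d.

15

Euclidean algorithm:
60 = 1×45 + 15
45 = 3×15 + 0
gcd(60, 45) = 15.
Back-substituting:
15 = 60 − 45
So 15 = (1)·60 + (-1)·45.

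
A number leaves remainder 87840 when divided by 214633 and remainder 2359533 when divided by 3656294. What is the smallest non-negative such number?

Write x = 87840 + 214633·k. Then 214633·k ≡ 2359533 − 87840 ≡ 2271693 (mod 3656294).
Need 214633⁻¹ mod 3656294. Extended Euclid on (3656294, 214633):
3656294 = 17*214633 + 7533
214633 = 28*7533 + 3709
7533 = 2*3709 + 115
3709 = 32*115 + 29
115 = 3*29 + 28
29 = 1*28 + 1
28 = 28*1 + 0
Back-substitute:
1 = 29 − 28
1 = −115 + 4·29
1 = 4·3709 − 129·115
1 = −129·7533 + 262·3709
1 = 262·214633 − 7465·7533
1 = −7465·3656294 + 127167·214633
214633⁻¹ ≡ 127167 (mod 3656294), so k ≡ 127167·2271693 ≡ 594791 (mod 3656294).
x = 87840 + 214633·594791 = 127661864543.

127661864543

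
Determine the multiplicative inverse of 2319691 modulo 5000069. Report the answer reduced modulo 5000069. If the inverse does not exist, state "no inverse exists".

127855

Extended Euclidean algorithm:
5000069 = 2×2319691 + 360687
2319691 = 6×360687 + 155569
360687 = 2×155569 + 49549
155569 = 3×49549 + 6922
49549 = 7×6922 + 1095
6922 = 6×1095 + 352
1095 = 3×352 + 39
352 = 9×39 + 1
39 = 39×1 + 0
Since gcd(2319691, 5000069) = 1, back-substitute to write 1 as a combination:
1 = 352 − 9·39
1 = −9·1095 + 28·352
1 = 28·6922 − 177·1095
1 = −177·49549 + 1267·6922
1 = 1267·155569 − 3978·49549
1 = −3978·360687 + 9223·155569
1 = 9223·2319691 − 59316·360687
1 = −59316·5000069 + 127855·2319691
So 2319691·127855 ≡ 1 (mod 5000069).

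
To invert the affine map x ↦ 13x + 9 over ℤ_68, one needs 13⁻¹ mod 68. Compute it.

Apply the Euclidean algorithm to 68 and 13:
68 = 5*13 + 3
13 = 4*3 + 1
3 = 3*1 + 0
Since gcd(13, 68) = 1, back-substitute to write 1 as a combination:
1 = 13 − 4·3
1 = −4·68 + 21·13
So 13·21 ≡ 1 (mod 68).

21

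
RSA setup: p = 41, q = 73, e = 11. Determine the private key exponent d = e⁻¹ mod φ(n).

1571

φ(n) = (p−1)(q−1) = 40·72 = 2880.
Need d with 11·d ≡ 1 (mod 2880). Apply the extended Euclidean algorithm:
2880 = 261·11 + 9
11 = 1·9 + 2
9 = 4·2 + 1
2 = 2·1 + 0
Back-substitute:
1 = 9 − 4·2
1 = −4·11 + 5·9
1 = 5·2880 − 1309·11
So 11·(-1309) ≡ 1 (mod 2880), hence d ≡ -1309 ≡ 1571 (mod 2880).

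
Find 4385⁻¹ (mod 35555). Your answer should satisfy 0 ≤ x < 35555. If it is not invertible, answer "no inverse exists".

Euclidean algorithm on 35555, 4385:
35555 = 8*4385 + 475
4385 = 9*475 + 110
475 = 4*110 + 35
110 = 3*35 + 5
35 = 7*5 + 0
gcd(4385, 35555) = 5 ≠ 1, so 4385 has no multiplicative inverse modulo 35555.

no inverse exists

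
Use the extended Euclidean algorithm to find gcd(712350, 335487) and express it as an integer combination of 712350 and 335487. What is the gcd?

3

Euclidean algorithm:
712350 = 2×335487 + 41376
335487 = 8×41376 + 4479
41376 = 9×4479 + 1065
4479 = 4×1065 + 219
1065 = 4×219 + 189
219 = 1×189 + 30
189 = 6×30 + 9
30 = 3×9 + 3
9 = 3×3 + 0
gcd(712350, 335487) = 3.
Back-substituting:
3 = 30 − 3·9
3 = −3·189 + 19·30
3 = 19·219 − 22·189
3 = −22·1065 + 107·219
3 = 107·4479 − 450·1065
3 = −450·41376 + 4157·4479
3 = 4157·335487 − 33706·41376
3 = −33706·712350 + 71569·335487
So 3 = (-33706)·712350 + (71569)·335487.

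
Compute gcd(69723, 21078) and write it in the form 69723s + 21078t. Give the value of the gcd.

9

Repeated division:
69723 = 3*21078 + 6489
21078 = 3*6489 + 1611
6489 = 4*1611 + 45
1611 = 35*45 + 36
45 = 1*36 + 9
36 = 4*9 + 0
gcd(69723, 21078) = 9.
Working backward:
9 = 45 − 36
9 = −1611 + 36·45
9 = 36·6489 − 145·1611
9 = −145·21078 + 471·6489
9 = 471·69723 − 1558·21078
So 9 = (471)·69723 + (-1558)·21078.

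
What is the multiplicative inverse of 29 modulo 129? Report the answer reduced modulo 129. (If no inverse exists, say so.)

89

Extended Euclidean algorithm:
129 = 4·29 + 13
29 = 2·13 + 3
13 = 4·3 + 1
3 = 3·1 + 0
The gcd is 1. Working backward:
1 = 13 − 4·3
1 = −4·29 + 9·13
1 = 9·129 − 40·29
Hence 29⁻¹ ≡ -40 ≡ 89 (mod 129).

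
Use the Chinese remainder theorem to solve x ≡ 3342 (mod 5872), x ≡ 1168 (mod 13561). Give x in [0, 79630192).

Write x = 3342 + 5872·k. Then 5872·k ≡ 1168 − 3342 ≡ 11387 (mod 13561).
Need 5872⁻¹ mod 13561. Extended Euclid on (13561, 5872):
13561 = 2×5872 + 1817
5872 = 3×1817 + 421
1817 = 4×421 + 133
421 = 3×133 + 22
133 = 6×22 + 1
22 = 22×1 + 0
Back-substitute:
1 = 133 − 6·22
1 = −6·421 + 19·133
1 = 19·1817 − 82·421
1 = −82·5872 + 265·1817
1 = 265·13561 − 612·5872
5872⁻¹ ≡ 12949 (mod 13561), so k ≡ 12949·11387 ≡ 1510 (mod 13561).
x = 3342 + 5872·1510 = 8870062.

8870062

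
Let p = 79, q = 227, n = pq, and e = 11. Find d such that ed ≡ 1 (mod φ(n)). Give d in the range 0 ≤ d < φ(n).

14423

φ(n) = (p−1)(q−1) = 78·226 = 17628.
Need d with 11·d ≡ 1 (mod 17628). Apply the extended Euclidean algorithm:
17628 = 1602×11 + 6
11 = 1×6 + 5
6 = 1×5 + 1
5 = 5×1 + 0
Back-substitute:
1 = 6 − 5
1 = −11 + 2·6
1 = 2·17628 − 3205·11
So 11·(-3205) ≡ 1 (mod 17628), hence d ≡ -3205 ≡ 14423 (mod 17628).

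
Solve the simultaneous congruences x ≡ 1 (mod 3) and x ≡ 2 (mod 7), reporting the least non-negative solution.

16

Write x = 1 + 3·k. Then 3·k ≡ 2 − 1 ≡ 1 (mod 7).
Need 3⁻¹ mod 7. Extended Euclid on (7, 3):
7 = 2·3 + 1
3 = 3·1 + 0
Back-substitute:
1 = 7 − 2·3
3⁻¹ ≡ 5 (mod 7), so k ≡ 5·1 ≡ 5 (mod 7).
x = 1 + 3·5 = 16.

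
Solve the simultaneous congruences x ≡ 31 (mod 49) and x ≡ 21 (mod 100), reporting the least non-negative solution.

521

Write x = 31 + 49·k. Then 49·k ≡ 21 − 31 ≡ 90 (mod 100).
Need 49⁻¹ mod 100. Extended Euclid on (100, 49):
100 = 2×49 + 2
49 = 24×2 + 1
2 = 2×1 + 0
Back-substitute:
1 = 49 − 24·2
1 = −24·100 + 49·49
49⁻¹ ≡ 49 (mod 100), so k ≡ 49·90 ≡ 10 (mod 100).
x = 31 + 49·10 = 521.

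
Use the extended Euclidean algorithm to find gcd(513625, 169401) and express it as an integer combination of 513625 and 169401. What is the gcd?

1

Apply Euclid's algorithm to 513625 and 169401:
513625 = 3*169401 + 5422
169401 = 31*5422 + 1319
5422 = 4*1319 + 146
1319 = 9*146 + 5
146 = 29*5 + 1
5 = 5*1 + 0
gcd(513625, 169401) = 1.
Working backward:
1 = 146 − 29·5
1 = −29·1319 + 262·146
1 = 262·5422 − 1077·1319
1 = −1077·169401 + 33649·5422
1 = 33649·513625 − 102024·169401
So 1 = (33649)·513625 + (-102024)·169401.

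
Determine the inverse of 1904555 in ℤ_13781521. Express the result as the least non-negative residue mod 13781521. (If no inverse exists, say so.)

9238121

Apply the Euclidean algorithm to 13781521 and 1904555:
13781521 = 7×1904555 + 449636
1904555 = 4×449636 + 106011
449636 = 4×106011 + 25592
106011 = 4×25592 + 3643
25592 = 7×3643 + 91
3643 = 40×91 + 3
91 = 30×3 + 1
3 = 3×1 + 0
gcd = 1, so the inverse exists. Back-substitute:
1 = 91 − 30·3
1 = −30·3643 + 1201·91
1 = 1201·25592 − 8437·3643
1 = −8437·106011 + 34949·25592
1 = 34949·449636 − 148233·106011
1 = −148233·1904555 + 627881·449636
1 = 627881·13781521 − 4543400·1904555
So 1904555·(-4543400) ≡ 1 (mod 13781521), and -4543400 ≡ 9238121 (mod 13781521).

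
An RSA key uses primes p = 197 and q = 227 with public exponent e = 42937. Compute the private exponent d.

φ(n) = (p−1)(q−1) = 196·226 = 44296.
Need d with 42937·d ≡ 1 (mod 44296). Apply the extended Euclidean algorithm:
44296 = 1×42937 + 1359
42937 = 31×1359 + 808
1359 = 1×808 + 551
808 = 1×551 + 257
551 = 2×257 + 37
257 = 6×37 + 35
37 = 1×35 + 2
35 = 17×2 + 1
2 = 2×1 + 0
Back-substitute:
1 = 35 − 17·2
1 = −17·37 + 18·35
1 = 18·257 − 125·37
1 = −125·551 + 268·257
1 = 268·808 − 393·551
1 = −393·1359 + 661·808
1 = 661·42937 − 20884·1359
1 = −20884·44296 + 21545·42937
So 42937·21545 ≡ 1 (mod 44296), hence d = 21545.

21545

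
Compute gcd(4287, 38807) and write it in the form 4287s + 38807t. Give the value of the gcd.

1

Repeated division:
38807 = 9·4287 + 224
4287 = 19·224 + 31
224 = 7·31 + 7
31 = 4·7 + 3
7 = 2·3 + 1
3 = 3·1 + 0
gcd(4287, 38807) = 1.
Working backward:
1 = 7 − 2·3
1 = −2·31 + 9·7
1 = 9·224 − 65·31
1 = −65·4287 + 1244·224
1 = 1244·38807 − 11261·4287
So 1 = (1244)·38807 + (-11261)·4287.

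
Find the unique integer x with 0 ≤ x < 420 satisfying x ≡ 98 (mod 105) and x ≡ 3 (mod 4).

203

Write x = 98 + 105·k. Then 105·k ≡ 3 − 98 ≡ 1 (mod 4).
Need 105⁻¹ mod 4. Extended Euclid on (4, 1):
4 = 4×1 + 0
105⁻¹ ≡ 1 (mod 4), so k ≡ 1·1 ≡ 1 (mod 4).
x = 98 + 105·1 = 203.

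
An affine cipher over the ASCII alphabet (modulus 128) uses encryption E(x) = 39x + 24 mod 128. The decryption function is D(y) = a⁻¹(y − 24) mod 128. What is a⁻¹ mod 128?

23

Run Euclid on (128, 39):
128 = 3*39 + 11
39 = 3*11 + 6
11 = 1*6 + 5
6 = 1*5 + 1
5 = 5*1 + 0
The gcd is 1. Working backward:
1 = 6 − 5
1 = −11 + 2·6
1 = 2·39 − 7·11
1 = −7·128 + 23·39
So 39·23 ≡ 1 (mod 128).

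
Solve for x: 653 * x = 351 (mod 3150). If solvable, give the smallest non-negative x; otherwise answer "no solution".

First find gcd(653, 3150):
3150 = 4×653 + 538
653 = 1×538 + 115
538 = 4×115 + 78
115 = 1×78 + 37
78 = 2×37 + 4
37 = 9×4 + 1
4 = 4×1 + 0
gcd = 1, so a unique solution mod 3150 exists.
Back-substitute for the Bézout coefficients:
1 = 37 − 9·4
1 = −9·78 + 19·37
1 = 19·115 − 28·78
1 = −28·538 + 131·115
1 = 131·653 − 159·538
1 = −159·3150 + 767·653
So 653·(767) ≡ 1 (mod 3150), giving 653⁻¹ ≡ 767.
x ≡ 653⁻¹·351 ≡ 767·351 ≡ 1467 (mod 3150).

1467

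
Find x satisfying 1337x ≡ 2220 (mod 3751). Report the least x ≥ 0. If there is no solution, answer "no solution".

First find gcd(1337, 3751):
3751 = 2·1337 + 1077
1337 = 1·1077 + 260
1077 = 4·260 + 37
260 = 7·37 + 1
37 = 37·1 + 0
gcd = 1, so a unique solution mod 3751 exists.
Back-substitute for the Bézout coefficients:
1 = 260 − 7·37
1 = −7·1077 + 29·260
1 = 29·1337 − 36·1077
1 = −36·3751 + 101·1337
So 1337·(101) ≡ 1 (mod 3751), giving 1337⁻¹ ≡ 101.
x ≡ 1337⁻¹·2220 ≡ 101·2220 ≡ 2911 (mod 3751).

2911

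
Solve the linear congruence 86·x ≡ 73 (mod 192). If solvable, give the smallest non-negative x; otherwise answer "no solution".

gcd(86, 192):
192 = 2×86 + 20
86 = 4×20 + 6
20 = 3×6 + 2
6 = 3×2 + 0
gcd = 2, but 2 ∤ 73, so the congruence has no solution.

no solution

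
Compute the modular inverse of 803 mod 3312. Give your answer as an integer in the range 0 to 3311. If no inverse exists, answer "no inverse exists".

Apply the Euclidean algorithm to 3312 and 803:
3312 = 4·803 + 100
803 = 8·100 + 3
100 = 33·3 + 1
3 = 3·1 + 0
The gcd is 1. Working backward:
1 = 100 − 33·3
1 = −33·803 + 265·100
1 = 265·3312 − 1093·803
Thus 803·(-1093) ≡ 1 (mod 3312); reducing, -1093 mod 3312 = 2219.

2219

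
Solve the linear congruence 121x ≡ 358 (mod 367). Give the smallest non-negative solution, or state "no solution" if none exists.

282

First find gcd(121, 367):
367 = 3*121 + 4
121 = 30*4 + 1
4 = 4*1 + 0
gcd = 1, so a unique solution mod 367 exists.
Back-substitute for the Bézout coefficients:
1 = 121 − 30·4
1 = −30·367 + 91·121
So 121·(91) ≡ 1 (mod 367), giving 121⁻¹ ≡ 91.
x ≡ 121⁻¹·358 ≡ 91·358 ≡ 282 (mod 367).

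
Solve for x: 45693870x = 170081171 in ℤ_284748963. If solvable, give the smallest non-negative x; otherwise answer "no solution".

gcd(45693870, 284748963):
284748963 = 6*45693870 + 10585743
45693870 = 4*10585743 + 3350898
10585743 = 3*3350898 + 533049
3350898 = 6*533049 + 152604
533049 = 3*152604 + 75237
152604 = 2*75237 + 2130
75237 = 35*2130 + 687
2130 = 3*687 + 69
687 = 9*69 + 66
69 = 1*66 + 3
66 = 22*3 + 0
gcd = 3, but 3 ∤ 170081171, so the congruence has no solution.

no solution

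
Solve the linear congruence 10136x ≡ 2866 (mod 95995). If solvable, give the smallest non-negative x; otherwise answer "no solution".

11081

First find gcd(10136, 95995):
95995 = 9*10136 + 4771
10136 = 2*4771 + 594
4771 = 8*594 + 19
594 = 31*19 + 5
19 = 3*5 + 4
5 = 1*4 + 1
4 = 4*1 + 0
gcd = 1, so a unique solution mod 95995 exists.
Back-substitute for the Bézout coefficients:
1 = 5 − 4
1 = −19 + 4·5
1 = 4·594 − 125·19
1 = −125·4771 + 1004·594
1 = 1004·10136 − 2133·4771
1 = −2133·95995 + 20201·10136
So 10136·(20201) ≡ 1 (mod 95995), giving 10136⁻¹ ≡ 20201.
x ≡ 10136⁻¹·2866 ≡ 20201·2866 ≡ 11081 (mod 95995).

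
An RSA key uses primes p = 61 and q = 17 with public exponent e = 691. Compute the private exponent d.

φ(n) = (p−1)(q−1) = 60·16 = 960.
Need d with 691·d ≡ 1 (mod 960). Apply the extended Euclidean algorithm:
960 = 1·691 + 269
691 = 2·269 + 153
269 = 1·153 + 116
153 = 1·116 + 37
116 = 3·37 + 5
37 = 7·5 + 2
5 = 2·2 + 1
2 = 2·1 + 0
Back-substitute:
1 = 5 − 2·2
1 = −2·37 + 15·5
1 = 15·116 − 47·37
1 = −47·153 + 62·116
1 = 62·269 − 109·153
1 = −109·691 + 280·269
1 = 280·960 − 389·691
So 691·(-389) ≡ 1 (mod 960), hence d ≡ -389 ≡ 571 (mod 960).

571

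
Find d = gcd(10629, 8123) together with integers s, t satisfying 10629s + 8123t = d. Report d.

Repeated division:
10629 = 1*8123 + 2506
8123 = 3*2506 + 605
2506 = 4*605 + 86
605 = 7*86 + 3
86 = 28*3 + 2
3 = 1*2 + 1
2 = 2*1 + 0
gcd(10629, 8123) = 1.
Back-substituting:
1 = 3 − 2
1 = −86 + 29·3
1 = 29·605 − 204·86
1 = −204·2506 + 845·605
1 = 845·8123 − 2739·2506
1 = −2739·10629 + 3584·8123
So 1 = (-2739)·10629 + (3584)·8123.

1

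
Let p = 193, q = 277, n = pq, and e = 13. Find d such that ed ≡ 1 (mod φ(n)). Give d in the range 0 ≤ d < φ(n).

12229

φ(n) = (p−1)(q−1) = 192·276 = 52992.
Need d with 13·d ≡ 1 (mod 52992). Apply the extended Euclidean algorithm:
52992 = 4076×13 + 4
13 = 3×4 + 1
4 = 4×1 + 0
Back-substitute:
1 = 13 − 3·4
1 = −3·52992 + 12229·13
So 13·12229 ≡ 1 (mod 52992), hence d = 12229.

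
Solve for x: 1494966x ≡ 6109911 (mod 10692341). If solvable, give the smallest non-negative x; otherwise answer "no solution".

gcd(1494966, 10692341):
10692341 = 7*1494966 + 227579
1494966 = 6*227579 + 129492
227579 = 1*129492 + 98087
129492 = 1*98087 + 31405
98087 = 3*31405 + 3872
31405 = 8*3872 + 429
3872 = 9*429 + 11
429 = 39*11 + 0
gcd = 11, but 11 ∤ 6109911, so the congruence has no solution.

no solution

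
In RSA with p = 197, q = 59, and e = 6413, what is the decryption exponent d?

φ(n) = (p−1)(q−1) = 196·58 = 11368.
Need d with 6413·d ≡ 1 (mod 11368). Apply the extended Euclidean algorithm:
11368 = 1·6413 + 4955
6413 = 1·4955 + 1458
4955 = 3·1458 + 581
1458 = 2·581 + 296
581 = 1·296 + 285
296 = 1·285 + 11
285 = 25·11 + 10
11 = 1·10 + 1
10 = 10·1 + 0
Back-substitute:
1 = 11 − 10
1 = −285 + 26·11
1 = 26·296 − 27·285
1 = −27·581 + 53·296
1 = 53·1458 − 133·581
1 = −133·4955 + 452·1458
1 = 452·6413 − 585·4955
1 = −585·11368 + 1037·6413
So 6413·1037 ≡ 1 (mod 11368), hence d = 1037.

1037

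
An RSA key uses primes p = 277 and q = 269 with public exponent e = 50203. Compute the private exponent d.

70675

φ(n) = (p−1)(q−1) = 276·268 = 73968.
Need d with 50203·d ≡ 1 (mod 73968). Apply the extended Euclidean algorithm:
73968 = 1*50203 + 23765
50203 = 2*23765 + 2673
23765 = 8*2673 + 2381
2673 = 1*2381 + 292
2381 = 8*292 + 45
292 = 6*45 + 22
45 = 2*22 + 1
22 = 22*1 + 0
Back-substitute:
1 = 45 − 2·22
1 = −2·292 + 13·45
1 = 13·2381 − 106·292
1 = −106·2673 + 119·2381
1 = 119·23765 − 1058·2673
1 = −1058·50203 + 2235·23765
1 = 2235·73968 − 3293·50203
So 50203·(-3293) ≡ 1 (mod 73968), hence d ≡ -3293 ≡ 70675 (mod 73968).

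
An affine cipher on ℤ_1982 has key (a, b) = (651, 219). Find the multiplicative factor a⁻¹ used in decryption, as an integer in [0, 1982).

615

Run Euclid on (1982, 651):
1982 = 3*651 + 29
651 = 22*29 + 13
29 = 2*13 + 3
13 = 4*3 + 1
3 = 3*1 + 0
gcd = 1, so the inverse exists. Back-substitute:
1 = 13 − 4·3
1 = −4·29 + 9·13
1 = 9·651 − 202·29
1 = −202·1982 + 615·651
So 651·615 ≡ 1 (mod 1982).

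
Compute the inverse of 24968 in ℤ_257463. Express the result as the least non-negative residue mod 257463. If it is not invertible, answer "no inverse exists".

Apply the Euclidean algorithm to 257463 and 24968:
257463 = 10·24968 + 7783
24968 = 3·7783 + 1619
7783 = 4·1619 + 1307
1619 = 1·1307 + 312
1307 = 4·312 + 59
312 = 5·59 + 17
59 = 3·17 + 8
17 = 2·8 + 1
8 = 8·1 + 0
The gcd is 1. Working backward:
1 = 17 − 2·8
1 = −2·59 + 7·17
1 = 7·312 − 37·59
1 = −37·1307 + 155·312
1 = 155·1619 − 192·1307
1 = −192·7783 + 923·1619
1 = 923·24968 − 2961·7783
1 = −2961·257463 + 30533·24968
So 24968·30533 ≡ 1 (mod 257463).

30533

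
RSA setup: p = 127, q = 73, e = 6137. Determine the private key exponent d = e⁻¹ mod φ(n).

φ(n) = (p−1)(q−1) = 126·72 = 9072.
Need d with 6137·d ≡ 1 (mod 9072). Apply the extended Euclidean algorithm:
9072 = 1×6137 + 2935
6137 = 2×2935 + 267
2935 = 10×267 + 265
267 = 1×265 + 2
265 = 132×2 + 1
2 = 2×1 + 0
Back-substitute:
1 = 265 − 132·2
1 = −132·267 + 133·265
1 = 133·2935 − 1462·267
1 = −1462·6137 + 3057·2935
1 = 3057·9072 − 4519·6137
So 6137·(-4519) ≡ 1 (mod 9072), hence d ≡ -4519 ≡ 4553 (mod 9072).

4553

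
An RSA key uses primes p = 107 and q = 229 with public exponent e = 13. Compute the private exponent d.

φ(n) = (p−1)(q−1) = 106·228 = 24168.
Need d with 13·d ≡ 1 (mod 24168). Apply the extended Euclidean algorithm:
24168 = 1859*13 + 1
13 = 13*1 + 0
Back-substitute:
1 = 24168 − 1859·13
So 13·(-1859) ≡ 1 (mod 24168), hence d ≡ -1859 ≡ 22309 (mod 24168).

22309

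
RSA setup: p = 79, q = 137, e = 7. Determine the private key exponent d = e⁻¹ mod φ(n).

3031

φ(n) = (p−1)(q−1) = 78·136 = 10608.
Need d with 7·d ≡ 1 (mod 10608). Apply the extended Euclidean algorithm:
10608 = 1515·7 + 3
7 = 2·3 + 1
3 = 3·1 + 0
Back-substitute:
1 = 7 − 2·3
1 = −2·10608 + 3031·7
So 7·3031 ≡ 1 (mod 10608), hence d = 3031.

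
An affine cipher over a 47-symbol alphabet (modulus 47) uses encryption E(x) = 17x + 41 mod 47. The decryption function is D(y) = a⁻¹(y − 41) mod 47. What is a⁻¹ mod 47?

36

Apply the Euclidean algorithm to 47 and 17:
47 = 2·17 + 13
17 = 1·13 + 4
13 = 3·4 + 1
4 = 4·1 + 0
gcd = 1, so the inverse exists. Back-substitute:
1 = 13 − 3·4
1 = −3·17 + 4·13
1 = 4·47 − 11·17
Hence 17⁻¹ ≡ -11 ≡ 36 (mod 47).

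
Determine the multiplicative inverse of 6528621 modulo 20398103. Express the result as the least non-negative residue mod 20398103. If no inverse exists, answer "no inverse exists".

no inverse exists

Compute gcd(6528621, 20398103):
20398103 = 3*6528621 + 812240
6528621 = 8*812240 + 30701
812240 = 26*30701 + 14014
30701 = 2*14014 + 2673
14014 = 5*2673 + 649
2673 = 4*649 + 77
649 = 8*77 + 33
77 = 2*33 + 11
33 = 3*11 + 0
gcd(6528621, 20398103) = 11 ≠ 1, so 6528621 has no multiplicative inverse modulo 20398103.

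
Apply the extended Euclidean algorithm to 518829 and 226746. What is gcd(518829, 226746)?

Euclidean algorithm:
518829 = 2×226746 + 65337
226746 = 3×65337 + 30735
65337 = 2×30735 + 3867
30735 = 7×3867 + 3666
3867 = 1×3666 + 201
3666 = 18×201 + 48
201 = 4×48 + 9
48 = 5×9 + 3
9 = 3×3 + 0
gcd(518829, 226746) = 3.
Back-substituting:
3 = 48 − 5·9
3 = −5·201 + 21·48
3 = 21·3666 − 383·201
3 = −383·3867 + 404·3666
3 = 404·30735 − 3211·3867
3 = −3211·65337 + 6826·30735
3 = 6826·226746 − 23689·65337
3 = −23689·518829 + 54204·226746
So 3 = (-23689)·518829 + (54204)·226746.

3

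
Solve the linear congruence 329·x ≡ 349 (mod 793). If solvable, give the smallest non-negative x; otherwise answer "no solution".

500

First find gcd(329, 793):
793 = 2*329 + 135
329 = 2*135 + 59
135 = 2*59 + 17
59 = 3*17 + 8
17 = 2*8 + 1
8 = 8*1 + 0
gcd = 1, so a unique solution mod 793 exists.
Back-substitute for the Bézout coefficients:
1 = 17 − 2·8
1 = −2·59 + 7·17
1 = 7·135 − 16·59
1 = −16·329 + 39·135
1 = 39·793 − 94·329
So 329·(-94) ≡ 1 (mod 793), giving 329⁻¹ ≡ 699.
x ≡ 329⁻¹·349 ≡ 699·349 ≡ 500 (mod 793).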